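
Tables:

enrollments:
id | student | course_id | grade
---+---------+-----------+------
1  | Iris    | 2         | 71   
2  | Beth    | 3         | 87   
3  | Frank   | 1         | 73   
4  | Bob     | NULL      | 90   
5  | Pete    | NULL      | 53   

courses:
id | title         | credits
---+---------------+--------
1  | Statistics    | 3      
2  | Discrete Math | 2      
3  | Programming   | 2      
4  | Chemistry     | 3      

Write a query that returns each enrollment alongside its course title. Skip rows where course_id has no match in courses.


INNER JOIN keeps only enrollments rows whose course_id matches an id in courses. Walk through each enrollment:
  - enrollment 1 (Iris): course_id=2 -> matches Discrete Math
  - enrollment 2 (Beth): course_id=3 -> matches Programming
  - enrollment 3 (Frank): course_id=1 -> matches Statistics
  - enrollment 4 (Bob): course_id=NULL, no match -> dropped
  - enrollment 5 (Pete): course_id=NULL, no match -> dropped
So 2 of 5 rows are dropped.

SQL:
SELECT a.student, b.title AS course
FROM enrollments a
INNER JOIN courses b ON a.course_id = b.id

Result:
student | course       
--------+--------------
Iris    | Discrete Math
Beth    | Programming  
Frank   | Statistics   


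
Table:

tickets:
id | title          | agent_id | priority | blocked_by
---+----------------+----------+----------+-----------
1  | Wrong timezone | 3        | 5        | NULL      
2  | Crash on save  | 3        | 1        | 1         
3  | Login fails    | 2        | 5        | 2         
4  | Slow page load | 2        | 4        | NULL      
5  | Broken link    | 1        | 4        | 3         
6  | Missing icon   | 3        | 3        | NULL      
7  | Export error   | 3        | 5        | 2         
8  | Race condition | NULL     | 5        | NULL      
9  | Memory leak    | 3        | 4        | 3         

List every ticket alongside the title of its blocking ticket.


This is a self-join: tickets is joined to a second copy of itself, matching each row's blocked_by to another row's id. Use LEFT JOIN so rows with blocked_by=NULL are kept.
  - ticket 1 (Wrong timezone): blocked_by=NULL -> NULL
  - ticket 2 (Crash on save): blocked_by=1 -> Wrong timezone
  - ticket 3 (Login fails): blocked_by=2 -> Crash on save
  - ticket 4 (Slow page load): blocked_by=NULL -> NULL
  - ticket 5 (Broken link): blocked_by=3 -> Login fails
  - ticket 6 (Missing icon): blocked_by=NULL -> NULL
  - ticket 7 (Export error): blocked_by=2 -> Crash on save
  - ticket 8 (Race condition): blocked_by=NULL -> NULL
  - ticket 9 (Memory leak): blocked_by=3 -> Login fails

SQL:
SELECT a.title AS item, b.title AS blocked_by
FROM tickets a
LEFT JOIN tickets b ON a.blocked_by = b.id

Result:
item           | blocked_by    
---------------+---------------
Wrong timezone | NULL          
Crash on save  | Wrong timezone
Login fails    | Crash on save 
Slow page load | NULL          
Broken link    | Login fails   
Missing icon   | NULL          
Export error   | Crash on save 
Race condition | NULL          
Memory leak    | Login fails   


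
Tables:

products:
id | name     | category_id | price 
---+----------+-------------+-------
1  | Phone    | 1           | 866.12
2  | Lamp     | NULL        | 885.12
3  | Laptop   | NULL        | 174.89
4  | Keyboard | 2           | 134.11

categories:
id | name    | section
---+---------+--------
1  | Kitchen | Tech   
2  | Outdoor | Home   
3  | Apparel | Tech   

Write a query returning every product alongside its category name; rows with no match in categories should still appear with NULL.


LEFT JOIN keeps every row from products (the left table); where category_id has no match in categories, the category columns become NULL. Walk through each product:
  - product 1 (Phone): category_id=1 -> matches Kitchen
  - product 2 (Lamp): category_id=NULL, no match -> kept with NULL
  - product 3 (Laptop): category_id=NULL, no match -> kept with NULL
  - product 4 (Keyboard): category_id=2 -> matches Outdoor
All 4 rows appear; 2 have NULL category.

SQL:
SELECT a.name, b.name AS category
FROM products a
LEFT JOIN categories b ON a.category_id = b.id

Result:
name     | category
---------+---------
Phone    | Kitchen 
Lamp     | NULL    
Laptop   | NULL    
Keyboard | Outdoor 


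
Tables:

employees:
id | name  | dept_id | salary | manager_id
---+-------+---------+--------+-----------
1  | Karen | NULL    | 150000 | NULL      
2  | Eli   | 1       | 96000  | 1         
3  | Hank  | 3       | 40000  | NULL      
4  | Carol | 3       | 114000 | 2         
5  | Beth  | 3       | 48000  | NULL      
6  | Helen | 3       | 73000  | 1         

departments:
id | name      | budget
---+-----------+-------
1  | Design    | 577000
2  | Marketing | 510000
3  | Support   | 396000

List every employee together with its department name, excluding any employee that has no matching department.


INNER JOIN keeps only employees rows whose dept_id matches an id in departments. Walk through each employee:
  - employee 1 (Karen): dept_id=NULL, no match -> dropped
  - employee 2 (Eli): dept_id=1 -> matches Design
  - employee 3 (Hank): dept_id=3 -> matches Support
  - employee 4 (Carol): dept_id=3 -> matches Support
  - employee 5 (Beth): dept_id=3 -> matches Support
  - employee 6 (Helen): dept_id=3 -> matches Support
So 1 of 6 rows is dropped.

SQL:
SELECT a.name, b.name AS department
FROM employees a
INNER JOIN departments b ON a.dept_id = b.id

Result:
name  | department
------+-----------
Eli   | Design    
Hank  | Support   
Carol | Support   
Beth  | Support   
Helen | Support   


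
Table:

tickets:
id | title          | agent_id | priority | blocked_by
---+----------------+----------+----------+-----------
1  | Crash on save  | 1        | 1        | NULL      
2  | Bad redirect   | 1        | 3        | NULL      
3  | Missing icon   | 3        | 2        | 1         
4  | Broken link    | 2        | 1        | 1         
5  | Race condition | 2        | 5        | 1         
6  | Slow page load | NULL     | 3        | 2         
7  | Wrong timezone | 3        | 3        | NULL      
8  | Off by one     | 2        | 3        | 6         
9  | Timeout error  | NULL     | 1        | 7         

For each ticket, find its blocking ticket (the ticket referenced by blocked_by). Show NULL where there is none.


This is a self-join: tickets is joined to a second copy of itself, matching each row's blocked_by to another row's id. Use LEFT JOIN so rows with blocked_by=NULL are kept.
  - ticket 1 (Crash on save): blocked_by=NULL -> NULL
  - ticket 2 (Bad redirect): blocked_by=NULL -> NULL
  - ticket 3 (Missing icon): blocked_by=1 -> Crash on save
  - ticket 4 (Broken link): blocked_by=1 -> Crash on save
  - ticket 5 (Race condition): blocked_by=1 -> Crash on save
  - ticket 6 (Slow page load): blocked_by=2 -> Bad redirect
  - ticket 7 (Wrong timezone): blocked_by=NULL -> NULL
  - ticket 8 (Off by one): blocked_by=6 -> Slow page load
  - ticket 9 (Timeout error): blocked_by=7 -> Wrong timezone

SQL:
SELECT a.title AS item, b.title AS blocked_by
FROM tickets a
LEFT JOIN tickets b ON a.blocked_by = b.id

Result:
item           | blocked_by    
---------------+---------------
Crash on save  | NULL          
Bad redirect   | NULL          
Missing icon   | Crash on save 
Broken link    | Crash on save 
Race condition | Crash on save 
Slow page load | Bad redirect  
Wrong timezone | NULL          
Off by one     | Slow page load
Timeout error  | Wrong timezone


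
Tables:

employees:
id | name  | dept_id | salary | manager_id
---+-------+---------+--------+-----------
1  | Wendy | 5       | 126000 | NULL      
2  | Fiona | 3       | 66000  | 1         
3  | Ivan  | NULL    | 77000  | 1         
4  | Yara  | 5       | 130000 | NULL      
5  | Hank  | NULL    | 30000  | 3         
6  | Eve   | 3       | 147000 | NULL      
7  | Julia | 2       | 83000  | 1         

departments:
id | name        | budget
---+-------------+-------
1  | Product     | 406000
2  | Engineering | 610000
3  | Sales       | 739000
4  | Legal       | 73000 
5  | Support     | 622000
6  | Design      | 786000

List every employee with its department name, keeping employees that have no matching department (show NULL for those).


LEFT JOIN keeps every row from employees (the left table); where dept_id has no match in departments, the department columns become NULL. Walk through each employee:
  - employee 1 (Wendy): dept_id=5 -> matches Support
  - employee 2 (Fiona): dept_id=3 -> matches Sales
  - employee 3 (Ivan): dept_id=NULL, no match -> kept with NULL
  - employee 4 (Yara): dept_id=5 -> matches Support
  - employee 5 (Hank): dept_id=NULL, no match -> kept with NULL
  - employee 6 (Eve): dept_id=3 -> matches Sales
  - employee 7 (Julia): dept_id=2 -> matches Engineering
All 7 rows appear; 2 have NULL department.

SQL:
SELECT a.name, b.name AS department
FROM employees a
LEFT JOIN departments b ON a.dept_id = b.id

Result:
name  | department 
------+------------
Wendy | Support    
Fiona | Sales      
Ivan  | NULL       
Yara  | Support    
Hank  | NULL       
Eve   | Sales      
Julia | Engineering


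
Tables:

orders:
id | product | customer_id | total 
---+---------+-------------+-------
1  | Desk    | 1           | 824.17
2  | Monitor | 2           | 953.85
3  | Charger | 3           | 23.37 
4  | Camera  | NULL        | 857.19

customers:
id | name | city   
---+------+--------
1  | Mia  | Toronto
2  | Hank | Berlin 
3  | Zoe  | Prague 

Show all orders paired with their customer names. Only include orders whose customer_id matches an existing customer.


INNER JOIN keeps only orders rows whose customer_id matches an id in customers. Walk through each order:
  - order 1 (Desk): customer_id=1 -> matches Mia
  - order 2 (Monitor): customer_id=2 -> matches Hank
  - order 3 (Charger): customer_id=3 -> matches Zoe
  - order 4 (Camera): customer_id=NULL, no match -> dropped
So 1 of 4 rows is dropped.

SQL:
SELECT a.product, b.name AS customer
FROM orders a
INNER JOIN customers b ON a.customer_id = b.id

Result:
product | customer
--------+---------
Desk    | Mia     
Monitor | Hank    
Charger | Zoe     


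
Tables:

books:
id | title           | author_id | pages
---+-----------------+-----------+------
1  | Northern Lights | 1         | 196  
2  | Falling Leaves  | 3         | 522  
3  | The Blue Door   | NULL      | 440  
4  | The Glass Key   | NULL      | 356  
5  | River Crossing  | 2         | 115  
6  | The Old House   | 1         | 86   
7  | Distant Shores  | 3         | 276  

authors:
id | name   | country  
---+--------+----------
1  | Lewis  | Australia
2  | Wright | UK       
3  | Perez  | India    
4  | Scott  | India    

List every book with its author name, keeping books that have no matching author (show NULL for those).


LEFT JOIN keeps every row from books (the left table); where author_id has no match in authors, the author columns become NULL. Walk through each book:
  - book 1 (Northern Lights): author_id=1 -> matches Lewis
  - book 2 (Falling Leaves): author_id=3 -> matches Perez
  - book 3 (The Blue Door): author_id=NULL, no match -> kept with NULL
  - book 4 (The Glass Key): author_id=NULL, no match -> kept with NULL
  - book 5 (River Crossing): author_id=2 -> matches Wright
  - book 6 (The Old House): author_id=1 -> matches Lewis
  - book 7 (Distant Shores): author_id=3 -> matches Perez
All 7 rows appear; 2 have NULL author.

SQL:
SELECT a.title, b.name AS author
FROM books a
LEFT JOIN authors b ON a.author_id = b.id

Result:
title           | author
----------------+-------
Northern Lights | Lewis 
Falling Leaves  | Perez 
The Blue Door   | NULL  
The Glass Key   | NULL  
River Crossing  | Wright
The Old House   | Lewis 
Distant Shores  | Perez 


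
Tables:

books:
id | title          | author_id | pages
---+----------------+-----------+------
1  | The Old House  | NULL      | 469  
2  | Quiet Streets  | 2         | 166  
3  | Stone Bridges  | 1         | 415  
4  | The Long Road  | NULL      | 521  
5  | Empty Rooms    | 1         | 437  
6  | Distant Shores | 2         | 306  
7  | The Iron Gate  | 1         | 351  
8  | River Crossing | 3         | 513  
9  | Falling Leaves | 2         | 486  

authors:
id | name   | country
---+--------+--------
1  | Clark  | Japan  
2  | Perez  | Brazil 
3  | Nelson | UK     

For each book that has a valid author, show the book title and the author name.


INNER JOIN keeps only books rows whose author_id matches an id in authors. Walk through each book:
  - book 1 (The Old House): author_id=NULL, no match -> dropped
  - book 2 (Quiet Streets): author_id=2 -> matches Perez
  - book 3 (Stone Bridges): author_id=1 -> matches Clark
  - book 4 (The Long Road): author_id=NULL, no match -> dropped
  - book 5 (Empty Rooms): author_id=1 -> matches Clark
  - book 6 (Distant Shores): author_id=2 -> matches Perez
  - book 7 (The Iron Gate): author_id=1 -> matches Clark
  - book 8 (River Crossing): author_id=3 -> matches Nelson
  - book 9 (Falling Leaves): author_id=2 -> matches Perez
So 2 of 9 rows are dropped.

SQL:
SELECT a.title, b.name AS author
FROM books a
INNER JOIN authors b ON a.author_id = b.id

Result:
title          | author
---------------+-------
Quiet Streets  | Perez 
Stone Bridges  | Clark 
Empty Rooms    | Clark 
Distant Shores | Perez 
The Iron Gate  | Clark 
River Crossing | Nelson
Falling Leaves | Perez 


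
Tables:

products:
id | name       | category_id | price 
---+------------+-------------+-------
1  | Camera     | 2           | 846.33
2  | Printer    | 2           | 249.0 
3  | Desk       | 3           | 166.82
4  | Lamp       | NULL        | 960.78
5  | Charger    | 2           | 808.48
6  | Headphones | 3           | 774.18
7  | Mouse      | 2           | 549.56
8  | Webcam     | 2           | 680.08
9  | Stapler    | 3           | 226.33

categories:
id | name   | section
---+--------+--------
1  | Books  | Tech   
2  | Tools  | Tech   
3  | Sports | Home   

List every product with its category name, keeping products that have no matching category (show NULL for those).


LEFT JOIN keeps every row from products (the left table); where category_id has no match in categories, the category columns become NULL. Walk through each product:
  - product 1 (Camera): category_id=2 -> matches Tools
  - product 2 (Printer): category_id=2 -> matches Tools
  - product 3 (Desk): category_id=3 -> matches Sports
  - product 4 (Lamp): category_id=NULL, no match -> kept with NULL
  - product 5 (Charger): category_id=2 -> matches Tools
  - product 6 (Headphones): category_id=3 -> matches Sports
  - product 7 (Mouse): category_id=2 -> matches Tools
  - product 8 (Webcam): category_id=2 -> matches Tools
  - product 9 (Stapler): category_id=3 -> matches Sports
All 9 rows appear; 1 has NULL category.

SQL:
SELECT a.name, b.name AS category
FROM products a
LEFT JOIN categories b ON a.category_id = b.id

Result:
name       | category
-----------+---------
Camera     | Tools   
Printer    | Tools   
Desk       | Sports  
Lamp       | NULL    
Charger    | Tools   
Headphones | Sports  
Mouse      | Tools   
Webcam     | Tools   
Stapler    | Sports  


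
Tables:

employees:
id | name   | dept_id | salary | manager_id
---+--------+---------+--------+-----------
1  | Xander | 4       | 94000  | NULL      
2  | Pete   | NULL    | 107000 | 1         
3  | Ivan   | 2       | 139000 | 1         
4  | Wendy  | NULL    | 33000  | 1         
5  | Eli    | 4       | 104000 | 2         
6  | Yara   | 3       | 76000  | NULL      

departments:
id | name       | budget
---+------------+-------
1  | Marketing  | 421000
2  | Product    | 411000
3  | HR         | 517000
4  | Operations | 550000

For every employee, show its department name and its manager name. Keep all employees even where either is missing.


Two LEFT JOINs from the same base table employees: one to departments via dept_id, one to employees itself via manager_id. Both are LEFT so every employee is preserved.
Match against departments:
  - employee 1 (Xander): dept_id=4 -> matches Operations
  - employee 2 (Pete): dept_id=NULL, no match -> kept with NULL
  - employee 3 (Ivan): dept_id=2 -> matches Product
  - employee 4 (Wendy): dept_id=NULL, no match -> kept with NULL
  - employee 5 (Eli): dept_id=4 -> matches Operations
  - employee 6 (Yara): dept_id=3 -> matches HR
Match against employees (self):
  - employee 1 (Xander): manager_id=NULL -> NULL
  - employee 2 (Pete): manager_id=1 -> Xander
  - employee 3 (Ivan): manager_id=1 -> Xander
  - employee 4 (Wendy): manager_id=1 -> Xander
  - employee 5 (Eli): manager_id=2 -> Pete
  - employee 6 (Yara): manager_id=NULL -> NULL

SQL:
SELECT a.name, b.name AS department, c.name AS manager
FROM employees a
LEFT JOIN departments b ON a.dept_id = b.id
LEFT JOIN employees c ON a.manager_id = c.id

Result:
name   | department | manager
-------+------------+--------
Xander | Operations | NULL   
Pete   | NULL       | Xander 
Ivan   | Product    | Xander 
Wendy  | NULL       | Xander 
Eli    | Operations | Pete   
Yara   | HR         | NULL   


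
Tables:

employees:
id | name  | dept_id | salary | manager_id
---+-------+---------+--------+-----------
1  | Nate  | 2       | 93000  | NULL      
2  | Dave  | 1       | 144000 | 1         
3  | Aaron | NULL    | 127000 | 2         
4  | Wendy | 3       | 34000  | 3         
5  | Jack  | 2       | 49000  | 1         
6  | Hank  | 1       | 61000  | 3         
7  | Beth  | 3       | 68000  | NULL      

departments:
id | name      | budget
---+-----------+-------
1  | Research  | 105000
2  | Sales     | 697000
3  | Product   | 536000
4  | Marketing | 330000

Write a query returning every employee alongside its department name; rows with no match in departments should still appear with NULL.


LEFT JOIN keeps every row from employees (the left table); where dept_id has no match in departments, the department columns become NULL. Walk through each employee:
  - employee 1 (Nate): dept_id=2 -> matches Sales
  - employee 2 (Dave): dept_id=1 -> matches Research
  - employee 3 (Aaron): dept_id=NULL, no match -> kept with NULL
  - employee 4 (Wendy): dept_id=3 -> matches Product
  - employee 5 (Jack): dept_id=2 -> matches Sales
  - employee 6 (Hank): dept_id=1 -> matches Research
  - employee 7 (Beth): dept_id=3 -> matches Product
All 7 rows appear; 1 has NULL department.

SQL:
SELECT a.name, b.name AS department
FROM employees a
LEFT JOIN departments b ON a.dept_id = b.id

Result:
name  | department
------+-----------
Nate  | Sales     
Dave  | Research  
Aaron | NULL      
Wendy | Product   
Jack  | Sales     
Hank  | Research  
Beth  | Product   


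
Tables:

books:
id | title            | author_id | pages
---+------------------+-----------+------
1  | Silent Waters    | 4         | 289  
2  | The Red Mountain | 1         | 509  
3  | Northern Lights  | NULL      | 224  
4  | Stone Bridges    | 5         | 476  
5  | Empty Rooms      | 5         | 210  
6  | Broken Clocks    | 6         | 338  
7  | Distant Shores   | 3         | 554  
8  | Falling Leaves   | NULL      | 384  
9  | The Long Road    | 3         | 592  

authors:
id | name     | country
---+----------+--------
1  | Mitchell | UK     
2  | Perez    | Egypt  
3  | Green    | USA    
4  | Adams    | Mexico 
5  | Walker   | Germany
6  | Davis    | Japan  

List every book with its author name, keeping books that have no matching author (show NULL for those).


LEFT JOIN keeps every row from books (the left table); where author_id has no match in authors, the author columns become NULL. Walk through each book:
  - book 1 (Silent Waters): author_id=4 -> matches Adams
  - book 2 (The Red Mountain): author_id=1 -> matches Mitchell
  - book 3 (Northern Lights): author_id=NULL, no match -> kept with NULL
  - book 4 (Stone Bridges): author_id=5 -> matches Walker
  - book 5 (Empty Rooms): author_id=5 -> matches Walker
  - book 6 (Broken Clocks): author_id=6 -> matches Davis
  - book 7 (Distant Shores): author_id=3 -> matches Green
  - book 8 (Falling Leaves): author_id=NULL, no match -> kept with NULL
  - book 9 (The Long Road): author_id=3 -> matches Green
All 9 rows appear; 2 have NULL author.

SQL:
SELECT a.title, b.name AS author
FROM books a
LEFT JOIN authors b ON a.author_id = b.id

Result:
title            | author  
-----------------+---------
Silent Waters    | Adams   
The Red Mountain | Mitchell
Northern Lights  | NULL    
Stone Bridges    | Walker  
Empty Rooms      | Walker  
Broken Clocks    | Davis   
Distant Shores   | Green   
Falling Leaves   | NULL    
The Long Road    | Green   


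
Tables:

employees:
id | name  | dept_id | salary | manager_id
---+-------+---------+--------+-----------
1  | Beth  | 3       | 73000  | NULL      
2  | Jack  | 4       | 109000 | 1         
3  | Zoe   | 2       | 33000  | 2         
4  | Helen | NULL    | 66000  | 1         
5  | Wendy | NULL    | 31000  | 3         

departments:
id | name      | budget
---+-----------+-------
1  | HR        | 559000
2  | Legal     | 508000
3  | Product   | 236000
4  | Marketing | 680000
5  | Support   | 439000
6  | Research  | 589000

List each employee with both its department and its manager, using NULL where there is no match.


Two LEFT JOINs from the same base table employees: one to departments via dept_id, one to employees itself via manager_id. Both are LEFT so every employee is preserved.
Match against departments:
  - employee 1 (Beth): dept_id=3 -> matches Product
  - employee 2 (Jack): dept_id=4 -> matches Marketing
  - employee 3 (Zoe): dept_id=2 -> matches Legal
  - employee 4 (Helen): dept_id=NULL, no match -> kept with NULL
  - employee 5 (Wendy): dept_id=NULL, no match -> kept with NULL
Match against employees (self):
  - employee 1 (Beth): manager_id=NULL -> NULL
  - employee 2 (Jack): manager_id=1 -> Beth
  - employee 3 (Zoe): manager_id=2 -> Jack
  - employee 4 (Helen): manager_id=1 -> Beth
  - employee 5 (Wendy): manager_id=3 -> Zoe

SQL:
SELECT a.name, b.name AS department, c.name AS manager
FROM employees a
LEFT JOIN departments b ON a.dept_id = b.id
LEFT JOIN employees c ON a.manager_id = c.id

Result:
name  | department | manager
------+------------+--------
Beth  | Product    | NULL   
Jack  | Marketing  | Beth   
Zoe   | Legal      | Jack   
Helen | NULL       | Beth   
Wendy | NULL       | Zoe    


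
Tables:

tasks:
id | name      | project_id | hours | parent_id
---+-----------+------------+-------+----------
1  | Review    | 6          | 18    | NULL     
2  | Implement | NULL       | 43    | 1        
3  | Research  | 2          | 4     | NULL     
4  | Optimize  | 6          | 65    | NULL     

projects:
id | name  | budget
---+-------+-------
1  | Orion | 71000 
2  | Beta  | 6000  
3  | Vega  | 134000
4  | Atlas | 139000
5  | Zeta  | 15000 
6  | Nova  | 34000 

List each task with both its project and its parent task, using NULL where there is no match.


Two LEFT JOINs from the same base table tasks: one to projects via project_id, one to tasks itself via parent_id. Both are LEFT so every task is preserved.
Match against projects:
  - task 1 (Review): project_id=6 -> matches Nova
  - task 2 (Implement): project_id=NULL, no match -> kept with NULL
  - task 3 (Research): project_id=2 -> matches Beta
  - task 4 (Optimize): project_id=6 -> matches Nova
Match against tasks (self):
  - task 1 (Review): parent_id=NULL -> NULL
  - task 2 (Implement): parent_id=1 -> Review
  - task 3 (Research): parent_id=NULL -> NULL
  - task 4 (Optimize): parent_id=NULL -> NULL

SQL:
SELECT a.name, b.name AS project, c.name AS parent
FROM tasks a
LEFT JOIN projects b ON a.project_id = b.id
LEFT JOIN tasks c ON a.parent_id = c.id

Result:
name      | project | parent
----------+---------+-------
Review    | Nova    | NULL  
Implement | NULL    | Review
Research  | Beta    | NULL  
Optimize  | Nova    | NULL  


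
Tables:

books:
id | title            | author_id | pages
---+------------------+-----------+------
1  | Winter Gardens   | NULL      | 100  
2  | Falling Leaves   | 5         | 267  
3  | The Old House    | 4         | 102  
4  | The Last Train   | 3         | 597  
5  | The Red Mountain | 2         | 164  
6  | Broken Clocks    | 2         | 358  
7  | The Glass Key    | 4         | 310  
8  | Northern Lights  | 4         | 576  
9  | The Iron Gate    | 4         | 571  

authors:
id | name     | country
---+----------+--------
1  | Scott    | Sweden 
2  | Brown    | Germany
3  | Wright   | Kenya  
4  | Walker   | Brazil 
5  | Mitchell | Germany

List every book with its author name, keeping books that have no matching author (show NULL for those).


LEFT JOIN keeps every row from books (the left table); where author_id has no match in authors, the author columns become NULL. Walk through each book:
  - book 1 (Winter Gardens): author_id=NULL, no match -> kept with NULL
  - book 2 (Falling Leaves): author_id=5 -> matches Mitchell
  - book 3 (The Old House): author_id=4 -> matches Walker
  - book 4 (The Last Train): author_id=3 -> matches Wright
  - book 5 (The Red Mountain): author_id=2 -> matches Brown
  - book 6 (Broken Clocks): author_id=2 -> matches Brown
  - book 7 (The Glass Key): author_id=4 -> matches Walker
  - book 8 (Northern Lights): author_id=4 -> matches Walker
  - book 9 (The Iron Gate): author_id=4 -> matches Walker
All 9 rows appear; 1 has NULL author.

SQL:
SELECT a.title, b.name AS author
FROM books a
LEFT JOIN authors b ON a.author_id = b.id

Result:
title            | author  
-----------------+---------
Winter Gardens   | NULL    
Falling Leaves   | Mitchell
The Old House    | Walker  
The Last Train   | Wright  
The Red Mountain | Brown   
Broken Clocks    | Brown   
The Glass Key    | Walker  
Northern Lights  | Walker  
The Iron Gate    | Walker  


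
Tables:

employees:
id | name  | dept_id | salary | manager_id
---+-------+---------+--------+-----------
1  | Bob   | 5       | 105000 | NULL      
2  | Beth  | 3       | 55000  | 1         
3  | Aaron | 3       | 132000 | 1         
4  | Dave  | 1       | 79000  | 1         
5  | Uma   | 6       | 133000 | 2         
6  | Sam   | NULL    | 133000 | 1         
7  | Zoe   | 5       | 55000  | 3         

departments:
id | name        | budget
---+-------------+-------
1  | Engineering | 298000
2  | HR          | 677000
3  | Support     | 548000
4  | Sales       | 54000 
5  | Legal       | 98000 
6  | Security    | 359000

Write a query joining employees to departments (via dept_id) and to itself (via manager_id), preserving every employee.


Two LEFT JOINs from the same base table employees: one to departments via dept_id, one to employees itself via manager_id. Both are LEFT so every employee is preserved.
Match against departments:
  - employee 1 (Bob): dept_id=5 -> matches Legal
  - employee 2 (Beth): dept_id=3 -> matches Support
  - employee 3 (Aaron): dept_id=3 -> matches Support
  - employee 4 (Dave): dept_id=1 -> matches Engineering
  - employee 5 (Uma): dept_id=6 -> matches Security
  - employee 6 (Sam): dept_id=NULL, no match -> kept with NULL
  - employee 7 (Zoe): dept_id=5 -> matches Legal
Match against employees (self):
  - employee 1 (Bob): manager_id=NULL -> NULL
  - employee 2 (Beth): manager_id=1 -> Bob
  - employee 3 (Aaron): manager_id=1 -> Bob
  - employee 4 (Dave): manager_id=1 -> Bob
  - employee 5 (Uma): manager_id=2 -> Beth
  - employee 6 (Sam): manager_id=1 -> Bob
  - employee 7 (Zoe): manager_id=3 -> Aaron

SQL:
SELECT a.name, b.name AS department, c.name AS manager
FROM employees a
LEFT JOIN departments b ON a.dept_id = b.id
LEFT JOIN employees c ON a.manager_id = c.id

Result:
name  | department  | manager
------+-------------+--------
Bob   | Legal       | NULL   
Beth  | Support     | Bob    
Aaron | Support     | Bob    
Dave  | Engineering | Bob    
Uma   | Security    | Beth   
Sam   | NULL        | Bob    
Zoe   | Legal       | Aaron  


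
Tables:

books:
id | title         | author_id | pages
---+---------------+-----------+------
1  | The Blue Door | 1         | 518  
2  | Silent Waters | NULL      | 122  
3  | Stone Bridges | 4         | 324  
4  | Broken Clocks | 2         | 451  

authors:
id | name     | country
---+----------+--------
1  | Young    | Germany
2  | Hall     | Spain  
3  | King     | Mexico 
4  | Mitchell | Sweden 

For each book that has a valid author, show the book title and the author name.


INNER JOIN keeps only books rows whose author_id matches an id in authors. Walk through each book:
  - book 1 (The Blue Door): author_id=1 -> matches Young
  - book 2 (Silent Waters): author_id=NULL, no match -> dropped
  - book 3 (Stone Bridges): author_id=4 -> matches Mitchell
  - book 4 (Broken Clocks): author_id=2 -> matches Hall
So 1 of 4 rows is dropped.

SQL:
SELECT a.title, b.name AS author
FROM books a
INNER JOIN authors b ON a.author_id = b.id

Result:
title         | author  
--------------+---------
The Blue Door | Young   
Stone Bridges | Mitchell
Broken Clocks | Hall    


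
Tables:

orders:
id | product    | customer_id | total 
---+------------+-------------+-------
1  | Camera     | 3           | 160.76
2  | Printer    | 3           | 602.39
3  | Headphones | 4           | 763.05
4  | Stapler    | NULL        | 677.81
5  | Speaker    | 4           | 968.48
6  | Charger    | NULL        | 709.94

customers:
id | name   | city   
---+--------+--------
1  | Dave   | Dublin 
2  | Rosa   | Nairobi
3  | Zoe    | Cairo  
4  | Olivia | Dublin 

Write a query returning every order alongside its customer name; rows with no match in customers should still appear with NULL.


LEFT JOIN keeps every row from orders (the left table); where customer_id has no match in customers, the customer columns become NULL. Walk through each order:
  - order 1 (Camera): customer_id=3 -> matches Zoe
  - order 2 (Printer): customer_id=3 -> matches Zoe
  - order 3 (Headphones): customer_id=4 -> matches Olivia
  - order 4 (Stapler): customer_id=NULL, no match -> kept with NULL
  - order 5 (Speaker): customer_id=4 -> matches Olivia
  - order 6 (Charger): customer_id=NULL, no match -> kept with NULL
All 6 rows appear; 2 have NULL customer.

SQL:
SELECT a.product, b.name AS customer
FROM orders a
LEFT JOIN customers b ON a.customer_id = b.id

Result:
product    | customer
-----------+---------
Camera     | Zoe     
Printer    | Zoe     
Headphones | Olivia  
Stapler    | NULL    
Speaker    | Olivia  
Charger    | NULL    


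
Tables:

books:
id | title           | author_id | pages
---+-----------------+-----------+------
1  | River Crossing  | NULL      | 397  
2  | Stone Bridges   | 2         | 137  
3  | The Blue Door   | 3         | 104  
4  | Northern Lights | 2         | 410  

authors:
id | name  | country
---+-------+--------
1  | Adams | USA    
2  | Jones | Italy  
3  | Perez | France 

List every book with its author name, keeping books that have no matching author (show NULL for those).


LEFT JOIN keeps every row from books (the left table); where author_id has no match in authors, the author columns become NULL. Walk through each book:
  - book 1 (River Crossing): author_id=NULL, no match -> kept with NULL
  - book 2 (Stone Bridges): author_id=2 -> matches Jones
  - book 3 (The Blue Door): author_id=3 -> matches Perez
  - book 4 (Northern Lights): author_id=2 -> matches Jones
All 4 rows appear; 1 has NULL author.

SQL:
SELECT a.title, b.name AS author
FROM books a
LEFT JOIN authors b ON a.author_id = b.id

Result:
title           | author
----------------+-------
River Crossing  | NULL  
Stone Bridges   | Jones 
The Blue Door   | Perez 
Northern Lights | Jones 


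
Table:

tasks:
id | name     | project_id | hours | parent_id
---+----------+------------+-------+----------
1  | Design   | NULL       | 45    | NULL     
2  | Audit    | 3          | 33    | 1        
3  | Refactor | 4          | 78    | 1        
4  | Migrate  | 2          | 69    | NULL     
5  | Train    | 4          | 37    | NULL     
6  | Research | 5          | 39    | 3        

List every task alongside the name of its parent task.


This is a self-join: tasks is joined to a second copy of itself, matching each row's parent_id to another row's id. Use LEFT JOIN so rows with parent_id=NULL are kept.
  - task 1 (Design): parent_id=NULL -> NULL
  - task 2 (Audit): parent_id=1 -> Design
  - task 3 (Refactor): parent_id=1 -> Design
  - task 4 (Migrate): parent_id=NULL -> NULL
  - task 5 (Train): parent_id=NULL -> NULL
  - task 6 (Research): parent_id=3 -> Refactor

SQL:
SELECT a.name AS item, b.name AS parent
FROM tasks a
LEFT JOIN tasks b ON a.parent_id = b.id

Result:
item     | parent  
---------+---------
Design   | NULL    
Audit    | Design  
Refactor | Design  
Migrate  | NULL    
Train    | NULL    
Research | Refactor


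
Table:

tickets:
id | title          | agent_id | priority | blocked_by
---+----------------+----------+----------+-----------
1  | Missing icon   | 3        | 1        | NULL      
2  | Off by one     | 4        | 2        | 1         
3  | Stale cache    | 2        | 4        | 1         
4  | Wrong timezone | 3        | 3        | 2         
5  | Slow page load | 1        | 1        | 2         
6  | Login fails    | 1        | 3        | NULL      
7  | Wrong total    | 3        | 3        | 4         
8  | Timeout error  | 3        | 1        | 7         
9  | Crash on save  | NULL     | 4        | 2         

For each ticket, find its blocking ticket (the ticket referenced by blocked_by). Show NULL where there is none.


This is a self-join: tickets is joined to a second copy of itself, matching each row's blocked_by to another row's id. Use LEFT JOIN so rows with blocked_by=NULL are kept.
  - ticket 1 (Missing icon): blocked_by=NULL -> NULL
  - ticket 2 (Off by one): blocked_by=1 -> Missing icon
  - ticket 3 (Stale cache): blocked_by=1 -> Missing icon
  - ticket 4 (Wrong timezone): blocked_by=2 -> Off by one
  - ticket 5 (Slow page load): blocked_by=2 -> Off by one
  - ticket 6 (Login fails): blocked_by=NULL -> NULL
  - ticket 7 (Wrong total): blocked_by=4 -> Wrong timezone
  - ticket 8 (Timeout error): blocked_by=7 -> Wrong total
  - ticket 9 (Crash on save): blocked_by=2 -> Off by one

SQL:
SELECT a.title AS item, b.title AS blocked_by
FROM tickets a
LEFT JOIN tickets b ON a.blocked_by = b.id

Result:
item           | blocked_by    
---------------+---------------
Missing icon   | NULL          
Off by one     | Missing icon  
Stale cache    | Missing icon  
Wrong timezone | Off by one    
Slow page load | Off by one    
Login fails    | NULL          
Wrong total    | Wrong timezone
Timeout error  | Wrong total   
Crash on save  | Off by one    


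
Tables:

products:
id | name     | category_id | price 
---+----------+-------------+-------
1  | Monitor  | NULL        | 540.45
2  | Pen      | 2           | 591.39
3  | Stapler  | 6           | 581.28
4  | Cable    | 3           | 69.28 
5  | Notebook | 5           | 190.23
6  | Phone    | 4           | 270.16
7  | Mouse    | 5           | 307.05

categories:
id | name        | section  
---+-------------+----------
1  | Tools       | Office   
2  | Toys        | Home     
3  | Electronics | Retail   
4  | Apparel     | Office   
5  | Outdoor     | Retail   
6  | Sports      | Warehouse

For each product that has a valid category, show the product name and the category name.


INNER JOIN keeps only products rows whose category_id matches an id in categories. Walk through each product:
  - product 1 (Monitor): category_id=NULL, no match -> dropped
  - product 2 (Pen): category_id=2 -> matches Toys
  - product 3 (Stapler): category_id=6 -> matches Sports
  - product 4 (Cable): category_id=3 -> matches Electronics
  - product 5 (Notebook): category_id=5 -> matches Outdoor
  - product 6 (Phone): category_id=4 -> matches Apparel
  - product 7 (Mouse): category_id=5 -> matches Outdoor
So 1 of 7 rows is dropped.

SQL:
SELECT a.name, b.name AS category
FROM products a
INNER JOIN categories b ON a.category_id = b.id

Result:
name     | category   
---------+------------
Pen      | Toys       
Stapler  | Sports     
Cable    | Electronics
Notebook | Outdoor    
Phone    | Apparel    
Mouse    | Outdoor    


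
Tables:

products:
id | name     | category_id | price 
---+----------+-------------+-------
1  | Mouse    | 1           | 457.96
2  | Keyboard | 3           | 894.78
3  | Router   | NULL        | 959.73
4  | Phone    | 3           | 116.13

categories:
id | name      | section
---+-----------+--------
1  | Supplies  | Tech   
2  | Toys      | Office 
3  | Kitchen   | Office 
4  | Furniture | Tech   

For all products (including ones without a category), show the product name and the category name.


LEFT JOIN keeps every row from products (the left table); where category_id has no match in categories, the category columns become NULL. Walk through each product:
  - product 1 (Mouse): category_id=1 -> matches Supplies
  - product 2 (Keyboard): category_id=3 -> matches Kitchen
  - product 3 (Router): category_id=NULL, no match -> kept with NULL
  - product 4 (Phone): category_id=3 -> matches Kitchen
All 4 rows appear; 1 has NULL category.

SQL:
SELECT a.name, b.name AS category
FROM products a
LEFT JOIN categories b ON a.category_id = b.id

Result:
name     | category
---------+---------
Mouse    | Supplies
Keyboard | Kitchen 
Router   | NULL    
Phone    | Kitchen 


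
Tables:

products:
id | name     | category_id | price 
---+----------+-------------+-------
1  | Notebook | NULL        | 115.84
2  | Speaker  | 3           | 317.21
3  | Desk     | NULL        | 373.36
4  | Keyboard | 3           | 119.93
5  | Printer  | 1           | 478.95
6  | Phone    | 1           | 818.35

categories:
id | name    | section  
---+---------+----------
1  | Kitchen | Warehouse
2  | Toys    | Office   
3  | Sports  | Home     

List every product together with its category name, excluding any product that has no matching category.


INNER JOIN keeps only products rows whose category_id matches an id in categories. Walk through each product:
  - product 1 (Notebook): category_id=NULL, no match -> dropped
  - product 2 (Speaker): category_id=3 -> matches Sports
  - product 3 (Desk): category_id=NULL, no match -> dropped
  - product 4 (Keyboard): category_id=3 -> matches Sports
  - product 5 (Printer): category_id=1 -> matches Kitchen
  - product 6 (Phone): category_id=1 -> matches Kitchen
So 2 of 6 rows are dropped.

SQL:
SELECT a.name, b.name AS category
FROM products a
INNER JOIN categories b ON a.category_id = b.id

Result:
name     | category
---------+---------
Speaker  | Sports  
Keyboard | Sports  
Printer  | Kitchen 
Phone    | Kitchen 


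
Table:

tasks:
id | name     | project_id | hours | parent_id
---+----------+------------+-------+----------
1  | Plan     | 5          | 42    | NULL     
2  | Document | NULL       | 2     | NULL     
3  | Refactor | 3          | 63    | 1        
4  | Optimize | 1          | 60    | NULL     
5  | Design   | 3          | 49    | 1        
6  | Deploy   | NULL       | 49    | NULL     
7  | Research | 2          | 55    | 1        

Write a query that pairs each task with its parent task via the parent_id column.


This is a self-join: tasks is joined to a second copy of itself, matching each row's parent_id to another row's id. Use LEFT JOIN so rows with parent_id=NULL are kept.
  - task 1 (Plan): parent_id=NULL -> NULL
  - task 2 (Document): parent_id=NULL -> NULL
  - task 3 (Refactor): parent_id=1 -> Plan
  - task 4 (Optimize): parent_id=NULL -> NULL
  - task 5 (Design): parent_id=1 -> Plan
  - task 6 (Deploy): parent_id=NULL -> NULL
  - task 7 (Research): parent_id=1 -> Plan

SQL:
SELECT a.name AS item, b.name AS parent
FROM tasks a
LEFT JOIN tasks b ON a.parent_id = b.id

Result:
item     | parent
---------+-------
Plan     | NULL  
Document | NULL  
Refactor | Plan  
Optimize | NULL  
Design   | Plan  
Deploy   | NULL  
Research | Plan  


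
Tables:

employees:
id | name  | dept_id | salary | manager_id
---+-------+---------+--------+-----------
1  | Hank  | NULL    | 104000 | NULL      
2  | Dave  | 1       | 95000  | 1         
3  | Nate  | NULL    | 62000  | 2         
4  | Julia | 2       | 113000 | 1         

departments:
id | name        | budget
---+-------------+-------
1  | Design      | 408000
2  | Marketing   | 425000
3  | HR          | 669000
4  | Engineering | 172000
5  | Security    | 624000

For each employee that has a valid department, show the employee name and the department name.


INNER JOIN keeps only employees rows whose dept_id matches an id in departments. Walk through each employee:
  - employee 1 (Hank): dept_id=NULL, no match -> dropped
  - employee 2 (Dave): dept_id=1 -> matches Design
  - employee 3 (Nate): dept_id=NULL, no match -> dropped
  - employee 4 (Julia): dept_id=2 -> matches Marketing
So 2 of 4 rows are dropped.

SQL:
SELECT a.name, b.name AS department
FROM employees a
INNER JOIN departments b ON a.dept_id = b.id

Result:
name  | department
------+-----------
Dave  | Design    
Julia | Marketing 
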